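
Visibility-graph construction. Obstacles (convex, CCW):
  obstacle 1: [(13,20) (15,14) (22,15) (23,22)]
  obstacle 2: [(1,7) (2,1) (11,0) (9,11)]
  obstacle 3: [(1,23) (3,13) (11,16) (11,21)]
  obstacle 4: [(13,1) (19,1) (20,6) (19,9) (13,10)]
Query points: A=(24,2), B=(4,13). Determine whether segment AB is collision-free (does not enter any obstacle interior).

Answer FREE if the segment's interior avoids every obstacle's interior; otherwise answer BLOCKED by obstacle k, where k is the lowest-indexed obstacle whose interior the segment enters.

Obstacle 1 [(13,20) (15,14) (22,15) (23,22)]:
  edge (13,20)–(15,14): clear
  edge (15,14)–(22,15): clear
  edge (22,15)–(23,22): clear
  edge (23,22)–(13,20): clear
  midpoint (14,15/2) outside
  → clear
Obstacle 2 [(1,7) (2,1) (11,0) (9,11)]:
  edge (1,7)–(2,1): clear
  edge (2,1)–(11,0): clear
  edge (11,0)–(9,11): crosses AB
  edge (9,11)–(1,7): crosses AB
  → BLOCKED
Obstacle 3 [(1,23) (3,13) (11,16) (11,21)]:
  edge (1,23)–(3,13): clear
  edge (3,13)–(11,16): clear
  edge (11,16)–(11,21): clear
  edge (11,21)–(1,23): clear
  midpoint (14,15/2) outside
  → clear
Obstacle 4 [(13,1) (19,1) (20,6) (19,9) (13,10)]:
  edge (13,1)–(19,1): clear
  edge (19,1)–(20,6): crosses AB
  edge (20,6)–(19,9): clear
  edge (19,9)–(13,10): clear
  edge (13,10)–(13,1): crosses AB
  → BLOCKED

BLOCKED by obstacle 2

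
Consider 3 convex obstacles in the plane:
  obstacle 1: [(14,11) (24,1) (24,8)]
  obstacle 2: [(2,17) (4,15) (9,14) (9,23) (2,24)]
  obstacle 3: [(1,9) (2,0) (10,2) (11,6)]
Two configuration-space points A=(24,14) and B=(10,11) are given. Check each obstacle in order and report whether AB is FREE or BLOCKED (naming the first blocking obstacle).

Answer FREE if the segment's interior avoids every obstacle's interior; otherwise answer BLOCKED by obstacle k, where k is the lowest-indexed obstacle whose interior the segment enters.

FREE

Obstacle 1 [(14,11) (24,1) (24,8)]:
  edge (14,11)–(24,1): clear
  edge (24,1)–(24,8): clear
  edge (24,8)–(14,11): clear
  midpoint (17,25/2) outside
  → clear
Obstacle 2 [(2,17) (4,15) (9,14) (9,23) (2,24)]:
  edge (2,17)–(4,15): clear
  edge (4,15)–(9,14): clear
  edge (9,14)–(9,23): clear
  edge (9,23)–(2,24): clear
  edge (2,24)–(2,17): clear
  midpoint (17,25/2) outside
  → clear
Obstacle 3 [(1,9) (2,0) (10,2) (11,6)]:
  edge (1,9)–(2,0): clear
  edge (2,0)–(10,2): clear
  edge (10,2)–(11,6): clear
  edge (11,6)–(1,9): clear
  midpoint (17,25/2) outside
  → clear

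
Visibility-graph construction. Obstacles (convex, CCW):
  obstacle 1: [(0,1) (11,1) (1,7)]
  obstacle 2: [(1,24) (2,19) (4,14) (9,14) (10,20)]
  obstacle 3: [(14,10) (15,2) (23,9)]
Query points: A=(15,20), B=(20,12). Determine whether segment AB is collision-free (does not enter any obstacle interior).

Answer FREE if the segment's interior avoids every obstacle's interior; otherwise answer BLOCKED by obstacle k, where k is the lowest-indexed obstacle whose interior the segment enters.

Obstacle 1 [(0,1) (11,1) (1,7)]:
  edge (0,1)–(11,1): clear
  edge (11,1)–(1,7): clear
  edge (1,7)–(0,1): clear
  midpoint (35/2,16) outside
  → clear
Obstacle 2 [(1,24) (2,19) (4,14) (9,14) (10,20)]:
  edge (1,24)–(2,19): clear
  edge (2,19)–(4,14): clear
  edge (4,14)–(9,14): clear
  edge (9,14)–(10,20): clear
  edge (10,20)–(1,24): clear
  midpoint (35/2,16) outside
  → clear
Obstacle 3 [(14,10) (15,2) (23,9)]:
  edge (14,10)–(15,2): clear
  edge (15,2)–(23,9): clear
  edge (23,9)–(14,10): clear
  midpoint (35/2,16) outside
  → clear

FREE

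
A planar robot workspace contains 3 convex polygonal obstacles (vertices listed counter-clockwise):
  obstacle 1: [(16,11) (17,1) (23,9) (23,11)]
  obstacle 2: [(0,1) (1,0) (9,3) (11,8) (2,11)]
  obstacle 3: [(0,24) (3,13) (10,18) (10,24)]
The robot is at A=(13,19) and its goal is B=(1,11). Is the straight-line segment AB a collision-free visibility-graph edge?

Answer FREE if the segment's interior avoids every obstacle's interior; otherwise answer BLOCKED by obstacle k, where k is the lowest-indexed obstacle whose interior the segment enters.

FREE

Obstacle 1 [(16,11) (17,1) (23,9) (23,11)]:
  edge (16,11)–(17,1): clear
  edge (17,1)–(23,9): clear
  edge (23,9)–(23,11): clear
  edge (23,11)–(16,11): clear
  midpoint (7,15) outside
  → clear
Obstacle 2 [(0,1) (1,0) (9,3) (11,8) (2,11)]:
  edge (0,1)–(1,0): clear
  edge (1,0)–(9,3): clear
  edge (9,3)–(11,8): clear
  edge (11,8)–(2,11): clear
  edge (2,11)–(0,1): clear
  midpoint (7,15) outside
  → clear
Obstacle 3 [(0,24) (3,13) (10,18) (10,24)]:
  edge (0,24)–(3,13): clear
  edge (3,13)–(10,18): clear
  edge (10,18)–(10,24): clear
  edge (10,24)–(0,24): clear
  midpoint (7,15) outside
  → clear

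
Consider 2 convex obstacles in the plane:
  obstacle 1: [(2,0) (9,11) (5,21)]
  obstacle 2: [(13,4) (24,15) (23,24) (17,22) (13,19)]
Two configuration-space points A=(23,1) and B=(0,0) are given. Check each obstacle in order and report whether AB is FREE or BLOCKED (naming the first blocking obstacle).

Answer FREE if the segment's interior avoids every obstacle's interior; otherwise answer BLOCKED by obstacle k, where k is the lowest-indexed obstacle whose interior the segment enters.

BLOCKED by obstacle 1

Obstacle 1 [(2,0) (9,11) (5,21)]:
  edge (2,0)–(9,11): crosses AB
  edge (9,11)–(5,21): clear
  edge (5,21)–(2,0): crosses AB
  → BLOCKED
Obstacle 2 [(13,4) (24,15) (23,24) (17,22) (13,19)]:
  edge (13,4)–(24,15): clear
  edge (24,15)–(23,24): clear
  edge (23,24)–(17,22): clear
  edge (17,22)–(13,19): clear
  edge (13,19)–(13,4): clear
  midpoint (23/2,1/2) outside
  → clear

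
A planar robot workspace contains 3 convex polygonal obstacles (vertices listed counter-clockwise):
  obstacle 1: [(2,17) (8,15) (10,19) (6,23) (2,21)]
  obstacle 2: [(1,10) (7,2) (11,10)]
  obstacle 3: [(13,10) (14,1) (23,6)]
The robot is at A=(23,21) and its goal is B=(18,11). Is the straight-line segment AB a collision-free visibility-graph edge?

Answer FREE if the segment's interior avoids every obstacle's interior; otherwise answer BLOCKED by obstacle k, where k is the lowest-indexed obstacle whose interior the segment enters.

FREE

Obstacle 1 [(2,17) (8,15) (10,19) (6,23) (2,21)]:
  edge (2,17)–(8,15): clear
  edge (8,15)–(10,19): clear
  edge (10,19)–(6,23): clear
  edge (6,23)–(2,21): clear
  edge (2,21)–(2,17): clear
  midpoint (41/2,16) outside
  → clear
Obstacle 2 [(1,10) (7,2) (11,10)]:
  edge (1,10)–(7,2): clear
  edge (7,2)–(11,10): clear
  edge (11,10)–(1,10): clear
  midpoint (41/2,16) outside
  → clear
Obstacle 3 [(13,10) (14,1) (23,6)]:
  edge (13,10)–(14,1): clear
  edge (14,1)–(23,6): clear
  edge (23,6)–(13,10): clear
  midpoint (41/2,16) outside
  → clear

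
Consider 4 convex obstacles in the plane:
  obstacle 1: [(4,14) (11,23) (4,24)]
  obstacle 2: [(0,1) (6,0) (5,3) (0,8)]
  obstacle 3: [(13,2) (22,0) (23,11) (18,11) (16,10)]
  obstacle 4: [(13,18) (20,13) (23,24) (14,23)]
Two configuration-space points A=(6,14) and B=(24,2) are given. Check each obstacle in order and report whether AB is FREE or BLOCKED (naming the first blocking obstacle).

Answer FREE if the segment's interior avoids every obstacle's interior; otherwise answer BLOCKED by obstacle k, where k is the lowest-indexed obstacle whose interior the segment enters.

BLOCKED by obstacle 3

Obstacle 1 [(4,14) (11,23) (4,24)]:
  edge (4,14)–(11,23): clear
  edge (11,23)–(4,24): clear
  edge (4,24)–(4,14): clear
  midpoint (15,8) outside
  → clear
Obstacle 2 [(0,1) (6,0) (5,3) (0,8)]:
  edge (0,1)–(6,0): clear
  edge (6,0)–(5,3): clear
  edge (5,3)–(0,8): clear
  edge (0,8)–(0,1): clear
  midpoint (15,8) outside
  → clear
Obstacle 3 [(13,2) (22,0) (23,11) (18,11) (16,10)]:
  edge (13,2)–(22,0): clear
  edge (22,0)–(23,11): crosses AB
  edge (23,11)–(18,11): clear
  edge (18,11)–(16,10): clear
  edge (16,10)–(13,2): crosses AB
  → BLOCKED
Obstacle 4 [(13,18) (20,13) (23,24) (14,23)]:
  edge (13,18)–(20,13): clear
  edge (20,13)–(23,24): clear
  edge (23,24)–(14,23): clear
  edge (14,23)–(13,18): clear
  midpoint (15,8) outside
  → clear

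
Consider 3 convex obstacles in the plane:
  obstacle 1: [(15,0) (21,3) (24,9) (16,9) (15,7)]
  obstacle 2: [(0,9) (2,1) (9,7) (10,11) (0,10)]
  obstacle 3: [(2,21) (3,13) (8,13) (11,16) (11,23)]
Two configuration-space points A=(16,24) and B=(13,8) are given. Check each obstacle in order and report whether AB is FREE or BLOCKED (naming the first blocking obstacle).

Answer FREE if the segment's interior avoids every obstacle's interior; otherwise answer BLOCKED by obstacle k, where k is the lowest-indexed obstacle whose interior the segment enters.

FREE

Obstacle 1 [(15,0) (21,3) (24,9) (16,9) (15,7)]:
  edge (15,0)–(21,3): clear
  edge (21,3)–(24,9): clear
  edge (24,9)–(16,9): clear
  edge (16,9)–(15,7): clear
  edge (15,7)–(15,0): clear
  midpoint (29/2,16) outside
  → clear
Obstacle 2 [(0,9) (2,1) (9,7) (10,11) (0,10)]:
  edge (0,9)–(2,1): clear
  edge (2,1)–(9,7): clear
  edge (9,7)–(10,11): clear
  edge (10,11)–(0,10): clear
  edge (0,10)–(0,9): clear
  midpoint (29/2,16) outside
  → clear
Obstacle 3 [(2,21) (3,13) (8,13) (11,16) (11,23)]:
  edge (2,21)–(3,13): clear
  edge (3,13)–(8,13): clear
  edge (8,13)–(11,16): clear
  edge (11,16)–(11,23): clear
  edge (11,23)–(2,21): clear
  midpoint (29/2,16) outside
  → clear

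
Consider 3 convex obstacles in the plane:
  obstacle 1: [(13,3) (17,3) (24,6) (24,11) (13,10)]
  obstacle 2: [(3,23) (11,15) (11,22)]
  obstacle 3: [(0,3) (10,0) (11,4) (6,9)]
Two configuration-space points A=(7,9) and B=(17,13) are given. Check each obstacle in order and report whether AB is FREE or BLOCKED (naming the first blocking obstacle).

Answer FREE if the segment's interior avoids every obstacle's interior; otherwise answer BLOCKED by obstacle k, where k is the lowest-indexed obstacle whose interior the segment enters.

Obstacle 1 [(13,3) (17,3) (24,6) (24,11) (13,10)]:
  edge (13,3)–(17,3): clear
  edge (17,3)–(24,6): clear
  edge (24,6)–(24,11): clear
  edge (24,11)–(13,10): clear
  edge (13,10)–(13,3): clear
  midpoint (12,11) outside
  → clear
Obstacle 2 [(3,23) (11,15) (11,22)]:
  edge (3,23)–(11,15): clear
  edge (11,15)–(11,22): clear
  edge (11,22)–(3,23): clear
  midpoint (12,11) outside
  → clear
Obstacle 3 [(0,3) (10,0) (11,4) (6,9)]:
  edge (0,3)–(10,0): clear
  edge (10,0)–(11,4): clear
  edge (11,4)–(6,9): clear
  edge (6,9)–(0,3): clear
  midpoint (12,11) outside
  → clear

FREE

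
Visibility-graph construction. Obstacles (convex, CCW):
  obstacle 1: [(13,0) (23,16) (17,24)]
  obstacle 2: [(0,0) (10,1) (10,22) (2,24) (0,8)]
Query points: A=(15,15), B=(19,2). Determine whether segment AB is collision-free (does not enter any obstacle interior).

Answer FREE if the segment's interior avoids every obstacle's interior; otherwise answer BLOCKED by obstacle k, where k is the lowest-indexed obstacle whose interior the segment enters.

Obstacle 1 [(13,0) (23,16) (17,24)]:
  edge (13,0)–(23,16): crosses AB
  edge (23,16)–(17,24): clear
  edge (17,24)–(13,0): crosses AB
  → BLOCKED
Obstacle 2 [(0,0) (10,1) (10,22) (2,24) (0,8)]:
  edge (0,0)–(10,1): clear
  edge (10,1)–(10,22): clear
  edge (10,22)–(2,24): clear
  edge (2,24)–(0,8): clear
  edge (0,8)–(0,0): clear
  midpoint (17,17/2) outside
  → clear

BLOCKED by obstacle 1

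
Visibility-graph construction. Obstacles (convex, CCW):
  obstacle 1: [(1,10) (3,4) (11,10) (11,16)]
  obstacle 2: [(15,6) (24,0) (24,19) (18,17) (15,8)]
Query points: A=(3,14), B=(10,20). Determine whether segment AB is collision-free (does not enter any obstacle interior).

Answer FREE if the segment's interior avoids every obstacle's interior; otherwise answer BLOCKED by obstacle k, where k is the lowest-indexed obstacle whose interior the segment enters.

FREE

Obstacle 1 [(1,10) (3,4) (11,10) (11,16)]:
  edge (1,10)–(3,4): clear
  edge (3,4)–(11,10): clear
  edge (11,10)–(11,16): clear
  edge (11,16)–(1,10): clear
  midpoint (13/2,17) outside
  → clear
Obstacle 2 [(15,6) (24,0) (24,19) (18,17) (15,8)]:
  edge (15,6)–(24,0): clear
  edge (24,0)–(24,19): clear
  edge (24,19)–(18,17): clear
  edge (18,17)–(15,8): clear
  edge (15,8)–(15,6): clear
  midpoint (13/2,17) outside
  → clear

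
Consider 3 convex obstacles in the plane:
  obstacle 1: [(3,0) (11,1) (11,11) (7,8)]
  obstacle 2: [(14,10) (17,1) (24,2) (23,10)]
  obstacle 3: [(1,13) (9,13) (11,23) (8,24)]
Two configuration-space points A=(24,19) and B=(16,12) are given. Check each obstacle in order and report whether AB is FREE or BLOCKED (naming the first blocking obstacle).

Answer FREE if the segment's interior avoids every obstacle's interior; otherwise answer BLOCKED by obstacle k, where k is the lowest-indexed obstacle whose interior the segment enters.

FREE

Obstacle 1 [(3,0) (11,1) (11,11) (7,8)]:
  edge (3,0)–(11,1): clear
  edge (11,1)–(11,11): clear
  edge (11,11)–(7,8): clear
  edge (7,8)–(3,0): clear
  midpoint (20,31/2) outside
  → clear
Obstacle 2 [(14,10) (17,1) (24,2) (23,10)]:
  edge (14,10)–(17,1): clear
  edge (17,1)–(24,2): clear
  edge (24,2)–(23,10): clear
  edge (23,10)–(14,10): clear
  midpoint (20,31/2) outside
  → clear
Obstacle 3 [(1,13) (9,13) (11,23) (8,24)]:
  edge (1,13)–(9,13): clear
  edge (9,13)–(11,23): clear
  edge (11,23)–(8,24): clear
  edge (8,24)–(1,13): clear
  midpoint (20,31/2) outside
  → clear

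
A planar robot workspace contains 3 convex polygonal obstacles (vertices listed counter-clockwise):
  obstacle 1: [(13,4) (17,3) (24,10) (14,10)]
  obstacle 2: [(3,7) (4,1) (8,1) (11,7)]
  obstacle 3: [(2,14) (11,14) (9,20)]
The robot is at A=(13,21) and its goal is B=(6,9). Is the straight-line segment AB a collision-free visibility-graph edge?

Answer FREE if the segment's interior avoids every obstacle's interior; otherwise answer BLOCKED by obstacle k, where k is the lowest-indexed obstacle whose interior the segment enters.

BLOCKED by obstacle 3

Obstacle 1 [(13,4) (17,3) (24,10) (14,10)]:
  edge (13,4)–(17,3): clear
  edge (17,3)–(24,10): clear
  edge (24,10)–(14,10): clear
  edge (14,10)–(13,4): clear
  midpoint (19/2,15) outside
  → clear
Obstacle 2 [(3,7) (4,1) (8,1) (11,7)]:
  edge (3,7)–(4,1): clear
  edge (4,1)–(8,1): clear
  edge (8,1)–(11,7): clear
  edge (11,7)–(3,7): clear
  midpoint (19/2,15) outside
  → clear
Obstacle 3 [(2,14) (11,14) (9,20)]:
  edge (2,14)–(11,14): crosses AB
  edge (11,14)–(9,20): crosses AB
  edge (9,20)–(2,14): clear
  → BLOCKED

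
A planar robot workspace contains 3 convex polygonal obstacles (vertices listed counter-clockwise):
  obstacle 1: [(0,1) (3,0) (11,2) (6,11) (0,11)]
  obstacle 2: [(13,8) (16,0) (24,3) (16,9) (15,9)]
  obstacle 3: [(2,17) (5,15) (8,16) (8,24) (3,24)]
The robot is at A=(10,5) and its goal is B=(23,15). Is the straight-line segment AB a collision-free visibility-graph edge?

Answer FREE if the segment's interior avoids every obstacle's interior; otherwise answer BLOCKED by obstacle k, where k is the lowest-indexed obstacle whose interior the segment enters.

BLOCKED by obstacle 2

Obstacle 1 [(0,1) (3,0) (11,2) (6,11) (0,11)]:
  edge (0,1)–(3,0): clear
  edge (3,0)–(11,2): clear
  edge (11,2)–(6,11): clear
  edge (6,11)–(0,11): clear
  edge (0,11)–(0,1): clear
  midpoint (33/2,10) outside
  → clear
Obstacle 2 [(13,8) (16,0) (24,3) (16,9) (15,9)]:
  edge (13,8)–(16,0): crosses AB
  edge (16,0)–(24,3): clear
  edge (24,3)–(16,9): clear
  edge (16,9)–(15,9): crosses AB
  edge (15,9)–(13,8): clear
  → BLOCKED
Obstacle 3 [(2,17) (5,15) (8,16) (8,24) (3,24)]:
  edge (2,17)–(5,15): clear
  edge (5,15)–(8,16): clear
  edge (8,16)–(8,24): clear
  edge (8,24)–(3,24): clear
  edge (3,24)–(2,17): clear
  midpoint (33/2,10) outside
  → clear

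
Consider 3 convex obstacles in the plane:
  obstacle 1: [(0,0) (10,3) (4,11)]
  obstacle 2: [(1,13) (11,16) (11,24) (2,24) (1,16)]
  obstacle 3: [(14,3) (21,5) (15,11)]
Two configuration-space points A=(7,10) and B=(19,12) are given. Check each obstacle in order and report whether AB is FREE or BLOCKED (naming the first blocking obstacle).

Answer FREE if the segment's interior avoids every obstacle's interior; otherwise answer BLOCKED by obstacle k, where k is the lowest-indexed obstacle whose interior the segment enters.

FREE

Obstacle 1 [(0,0) (10,3) (4,11)]:
  edge (0,0)–(10,3): clear
  edge (10,3)–(4,11): clear
  edge (4,11)–(0,0): clear
  midpoint (13,11) outside
  → clear
Obstacle 2 [(1,13) (11,16) (11,24) (2,24) (1,16)]:
  edge (1,13)–(11,16): clear
  edge (11,16)–(11,24): clear
  edge (11,24)–(2,24): clear
  edge (2,24)–(1,16): clear
  edge (1,16)–(1,13): clear
  midpoint (13,11) outside
  → clear
Obstacle 3 [(14,3) (21,5) (15,11)]:
  edge (14,3)–(21,5): clear
  edge (21,5)–(15,11): clear
  edge (15,11)–(14,3): clear
  midpoint (13,11) outside
  → clear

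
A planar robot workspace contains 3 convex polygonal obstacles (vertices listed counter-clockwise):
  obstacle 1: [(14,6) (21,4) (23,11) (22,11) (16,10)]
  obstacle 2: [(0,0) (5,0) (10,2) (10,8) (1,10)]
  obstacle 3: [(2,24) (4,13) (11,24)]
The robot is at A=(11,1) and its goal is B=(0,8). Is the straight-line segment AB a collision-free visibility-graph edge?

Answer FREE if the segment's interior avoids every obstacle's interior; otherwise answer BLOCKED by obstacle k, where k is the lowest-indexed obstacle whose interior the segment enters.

BLOCKED by obstacle 2

Obstacle 1 [(14,6) (21,4) (23,11) (22,11) (16,10)]:
  edge (14,6)–(21,4): clear
  edge (21,4)–(23,11): clear
  edge (23,11)–(22,11): clear
  edge (22,11)–(16,10): clear
  edge (16,10)–(14,6): clear
  midpoint (11/2,9/2) outside
  → clear
Obstacle 2 [(0,0) (5,0) (10,2) (10,8) (1,10)]:
  edge (0,0)–(5,0): clear
  edge (5,0)–(10,2): crosses AB
  edge (10,2)–(10,8): clear
  edge (10,8)–(1,10): clear
  edge (1,10)–(0,0): crosses AB
  → BLOCKED
Obstacle 3 [(2,24) (4,13) (11,24)]:
  edge (2,24)–(4,13): clear
  edge (4,13)–(11,24): clear
  edge (11,24)–(2,24): clear
  midpoint (11/2,9/2) outside
  → clear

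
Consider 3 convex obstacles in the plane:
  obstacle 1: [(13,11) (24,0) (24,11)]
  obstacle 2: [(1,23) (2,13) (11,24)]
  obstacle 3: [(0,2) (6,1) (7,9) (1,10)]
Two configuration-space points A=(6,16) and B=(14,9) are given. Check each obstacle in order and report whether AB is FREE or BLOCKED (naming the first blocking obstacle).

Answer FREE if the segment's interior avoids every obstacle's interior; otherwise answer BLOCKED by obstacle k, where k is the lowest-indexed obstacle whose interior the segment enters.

FREE

Obstacle 1 [(13,11) (24,0) (24,11)]:
  edge (13,11)–(24,0): clear
  edge (24,0)–(24,11): clear
  edge (24,11)–(13,11): clear
  midpoint (10,25/2) outside
  → clear
Obstacle 2 [(1,23) (2,13) (11,24)]:
  edge (1,23)–(2,13): clear
  edge (2,13)–(11,24): clear
  edge (11,24)–(1,23): clear
  midpoint (10,25/2) outside
  → clear
Obstacle 3 [(0,2) (6,1) (7,9) (1,10)]:
  edge (0,2)–(6,1): clear
  edge (6,1)–(7,9): clear
  edge (7,9)–(1,10): clear
  edge (1,10)–(0,2): clear
  midpoint (10,25/2) outside
  → clear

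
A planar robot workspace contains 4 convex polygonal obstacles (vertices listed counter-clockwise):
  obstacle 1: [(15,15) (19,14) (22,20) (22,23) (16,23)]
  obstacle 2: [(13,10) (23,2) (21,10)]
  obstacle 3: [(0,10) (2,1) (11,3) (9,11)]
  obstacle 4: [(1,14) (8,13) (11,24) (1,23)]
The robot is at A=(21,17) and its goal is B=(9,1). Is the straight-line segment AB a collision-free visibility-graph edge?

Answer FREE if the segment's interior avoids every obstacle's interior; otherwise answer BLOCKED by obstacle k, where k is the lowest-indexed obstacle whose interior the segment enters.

Obstacle 1 [(15,15) (19,14) (22,20) (22,23) (16,23)]:
  edge (15,15)–(19,14): crosses AB
  edge (19,14)–(22,20): crosses AB
  edge (22,20)–(22,23): clear
  edge (22,23)–(16,23): clear
  edge (16,23)–(15,15): clear
  → BLOCKED
Obstacle 2 [(13,10) (23,2) (21,10)]:
  edge (13,10)–(23,2): crosses AB
  edge (23,2)–(21,10): clear
  edge (21,10)–(13,10): crosses AB
  → BLOCKED
Obstacle 3 [(0,10) (2,1) (11,3) (9,11)]:
  edge (0,10)–(2,1): clear
  edge (2,1)–(11,3): crosses AB
  edge (11,3)–(9,11): crosses AB
  edge (9,11)–(0,10): clear
  → BLOCKED
Obstacle 4 [(1,14) (8,13) (11,24) (1,23)]:
  edge (1,14)–(8,13): clear
  edge (8,13)–(11,24): clear
  edge (11,24)–(1,23): clear
  edge (1,23)–(1,14): clear
  midpoint (15,9) outside
  → clear

BLOCKED by obstacle 1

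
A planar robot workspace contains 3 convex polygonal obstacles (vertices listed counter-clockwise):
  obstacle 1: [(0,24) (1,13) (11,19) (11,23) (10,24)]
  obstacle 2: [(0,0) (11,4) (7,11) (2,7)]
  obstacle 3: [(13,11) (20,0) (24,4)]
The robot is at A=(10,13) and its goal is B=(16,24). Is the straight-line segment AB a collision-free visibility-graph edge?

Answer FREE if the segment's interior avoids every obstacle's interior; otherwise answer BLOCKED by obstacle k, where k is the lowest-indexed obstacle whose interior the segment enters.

FREE

Obstacle 1 [(0,24) (1,13) (11,19) (11,23) (10,24)]:
  edge (0,24)–(1,13): clear
  edge (1,13)–(11,19): clear
  edge (11,19)–(11,23): clear
  edge (11,23)–(10,24): clear
  edge (10,24)–(0,24): clear
  midpoint (13,37/2) outside
  → clear
Obstacle 2 [(0,0) (11,4) (7,11) (2,7)]:
  edge (0,0)–(11,4): clear
  edge (11,4)–(7,11): clear
  edge (7,11)–(2,7): clear
  edge (2,7)–(0,0): clear
  midpoint (13,37/2) outside
  → clear
Obstacle 3 [(13,11) (20,0) (24,4)]:
  edge (13,11)–(20,0): clear
  edge (20,0)–(24,4): clear
  edge (24,4)–(13,11): clear
  midpoint (13,37/2) outside
  → clear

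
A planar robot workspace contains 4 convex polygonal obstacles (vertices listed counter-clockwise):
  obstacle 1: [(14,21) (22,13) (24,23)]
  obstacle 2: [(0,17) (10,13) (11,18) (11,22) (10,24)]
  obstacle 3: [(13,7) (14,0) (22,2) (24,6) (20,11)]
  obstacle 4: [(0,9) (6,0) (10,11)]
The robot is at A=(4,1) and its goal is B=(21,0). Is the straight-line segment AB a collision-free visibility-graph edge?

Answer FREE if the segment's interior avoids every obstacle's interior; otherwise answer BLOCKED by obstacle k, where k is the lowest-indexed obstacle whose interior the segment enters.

BLOCKED by obstacle 3

Obstacle 1 [(14,21) (22,13) (24,23)]:
  edge (14,21)–(22,13): clear
  edge (22,13)–(24,23): clear
  edge (24,23)–(14,21): clear
  midpoint (25/2,1/2) outside
  → clear
Obstacle 2 [(0,17) (10,13) (11,18) (11,22) (10,24)]:
  edge (0,17)–(10,13): clear
  edge (10,13)–(11,18): clear
  edge (11,18)–(11,22): clear
  edge (11,22)–(10,24): clear
  edge (10,24)–(0,17): clear
  midpoint (25/2,1/2) outside
  → clear
Obstacle 3 [(13,7) (14,0) (22,2) (24,6) (20,11)]:
  edge (13,7)–(14,0): crosses AB
  edge (14,0)–(22,2): crosses AB
  edge (22,2)–(24,6): clear
  edge (24,6)–(20,11): clear
  edge (20,11)–(13,7): clear
  → BLOCKED
Obstacle 4 [(0,9) (6,0) (10,11)]:
  edge (0,9)–(6,0): crosses AB
  edge (6,0)–(10,11): crosses AB
  edge (10,11)–(0,9): clear
  → BLOCKED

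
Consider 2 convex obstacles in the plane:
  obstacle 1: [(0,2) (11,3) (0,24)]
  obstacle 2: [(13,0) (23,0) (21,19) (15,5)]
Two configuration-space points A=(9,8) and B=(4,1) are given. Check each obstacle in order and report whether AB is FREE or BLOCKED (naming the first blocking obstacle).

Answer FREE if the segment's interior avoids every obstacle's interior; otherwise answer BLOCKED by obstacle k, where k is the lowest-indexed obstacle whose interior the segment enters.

Obstacle 1 [(0,2) (11,3) (0,24)]:
  edge (0,2)–(11,3): crosses AB
  edge (11,3)–(0,24): crosses AB
  edge (0,24)–(0,2): clear
  → BLOCKED
Obstacle 2 [(13,0) (23,0) (21,19) (15,5)]:
  edge (13,0)–(23,0): clear
  edge (23,0)–(21,19): clear
  edge (21,19)–(15,5): clear
  edge (15,5)–(13,0): clear
  midpoint (13/2,9/2) outside
  → clear

BLOCKED by obstacle 1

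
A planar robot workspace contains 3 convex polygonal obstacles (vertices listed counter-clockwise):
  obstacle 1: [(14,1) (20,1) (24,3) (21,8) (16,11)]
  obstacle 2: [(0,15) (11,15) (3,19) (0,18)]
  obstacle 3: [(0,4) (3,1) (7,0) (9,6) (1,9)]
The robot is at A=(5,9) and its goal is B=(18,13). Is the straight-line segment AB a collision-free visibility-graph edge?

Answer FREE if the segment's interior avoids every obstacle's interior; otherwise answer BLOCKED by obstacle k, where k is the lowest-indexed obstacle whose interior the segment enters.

FREE

Obstacle 1 [(14,1) (20,1) (24,3) (21,8) (16,11)]:
  edge (14,1)–(20,1): clear
  edge (20,1)–(24,3): clear
  edge (24,3)–(21,8): clear
  edge (21,8)–(16,11): clear
  edge (16,11)–(14,1): clear
  midpoint (23/2,11) outside
  → clear
Obstacle 2 [(0,15) (11,15) (3,19) (0,18)]:
  edge (0,15)–(11,15): clear
  edge (11,15)–(3,19): clear
  edge (3,19)–(0,18): clear
  edge (0,18)–(0,15): clear
  midpoint (23/2,11) outside
  → clear
Obstacle 3 [(0,4) (3,1) (7,0) (9,6) (1,9)]:
  edge (0,4)–(3,1): clear
  edge (3,1)–(7,0): clear
  edge (7,0)–(9,6): clear
  edge (9,6)–(1,9): clear
  edge (1,9)–(0,4): clear
  midpoint (23/2,11) outside
  → clear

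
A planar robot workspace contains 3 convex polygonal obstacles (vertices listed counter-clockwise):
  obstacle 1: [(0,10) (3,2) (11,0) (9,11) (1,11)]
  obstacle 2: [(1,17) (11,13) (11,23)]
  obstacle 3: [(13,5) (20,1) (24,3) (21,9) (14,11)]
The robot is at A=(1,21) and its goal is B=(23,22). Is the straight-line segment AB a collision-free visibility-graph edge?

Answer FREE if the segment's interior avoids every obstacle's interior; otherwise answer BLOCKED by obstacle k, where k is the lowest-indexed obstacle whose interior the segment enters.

BLOCKED by obstacle 2

Obstacle 1 [(0,10) (3,2) (11,0) (9,11) (1,11)]:
  edge (0,10)–(3,2): clear
  edge (3,2)–(11,0): clear
  edge (11,0)–(9,11): clear
  edge (9,11)–(1,11): clear
  edge (1,11)–(0,10): clear
  midpoint (12,43/2) outside
  → clear
Obstacle 2 [(1,17) (11,13) (11,23)]:
  edge (1,17)–(11,13): clear
  edge (11,13)–(11,23): crosses AB
  edge (11,23)–(1,17): crosses AB
  → BLOCKED
Obstacle 3 [(13,5) (20,1) (24,3) (21,9) (14,11)]:
  edge (13,5)–(20,1): clear
  edge (20,1)–(24,3): clear
  edge (24,3)–(21,9): clear
  edge (21,9)–(14,11): clear
  edge (14,11)–(13,5): clear
  midpoint (12,43/2) outside
  → clear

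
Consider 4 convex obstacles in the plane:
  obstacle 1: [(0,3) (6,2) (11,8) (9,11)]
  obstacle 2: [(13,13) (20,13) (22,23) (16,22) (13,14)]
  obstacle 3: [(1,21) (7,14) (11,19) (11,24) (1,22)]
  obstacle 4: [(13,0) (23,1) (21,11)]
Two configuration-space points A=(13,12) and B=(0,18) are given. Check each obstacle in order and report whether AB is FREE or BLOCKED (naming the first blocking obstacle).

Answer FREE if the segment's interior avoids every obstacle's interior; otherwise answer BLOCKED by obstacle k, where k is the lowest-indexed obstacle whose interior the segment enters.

BLOCKED by obstacle 3

Obstacle 1 [(0,3) (6,2) (11,8) (9,11)]:
  edge (0,3)–(6,2): clear
  edge (6,2)–(11,8): clear
  edge (11,8)–(9,11): clear
  edge (9,11)–(0,3): clear
  midpoint (13/2,15) outside
  → clear
Obstacle 2 [(13,13) (20,13) (22,23) (16,22) (13,14)]:
  edge (13,13)–(20,13): clear
  edge (20,13)–(22,23): clear
  edge (22,23)–(16,22): clear
  edge (16,22)–(13,14): clear
  edge (13,14)–(13,13): clear
  midpoint (13/2,15) outside
  → clear
Obstacle 3 [(1,21) (7,14) (11,19) (11,24) (1,22)]:
  edge (1,21)–(7,14): crosses AB
  edge (7,14)–(11,19): crosses AB
  edge (11,19)–(11,24): clear
  edge (11,24)–(1,22): clear
  edge (1,22)–(1,21): clear
  → BLOCKED
Obstacle 4 [(13,0) (23,1) (21,11)]:
  edge (13,0)–(23,1): clear
  edge (23,1)–(21,11): clear
  edge (21,11)–(13,0): clear
  midpoint (13/2,15) outside
  → clear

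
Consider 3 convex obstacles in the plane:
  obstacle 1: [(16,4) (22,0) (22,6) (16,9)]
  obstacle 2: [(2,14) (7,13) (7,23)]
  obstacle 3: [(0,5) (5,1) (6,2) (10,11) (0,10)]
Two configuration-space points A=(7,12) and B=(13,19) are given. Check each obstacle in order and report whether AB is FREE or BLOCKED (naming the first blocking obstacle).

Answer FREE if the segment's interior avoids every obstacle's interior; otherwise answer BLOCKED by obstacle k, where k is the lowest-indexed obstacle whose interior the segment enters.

FREE

Obstacle 1 [(16,4) (22,0) (22,6) (16,9)]:
  edge (16,4)–(22,0): clear
  edge (22,0)–(22,6): clear
  edge (22,6)–(16,9): clear
  edge (16,9)–(16,4): clear
  midpoint (10,31/2) outside
  → clear
Obstacle 2 [(2,14) (7,13) (7,23)]:
  edge (2,14)–(7,13): clear
  edge (7,13)–(7,23): clear
  edge (7,23)–(2,14): clear
  midpoint (10,31/2) outside
  → clear
Obstacle 3 [(0,5) (5,1) (6,2) (10,11) (0,10)]:
  edge (0,5)–(5,1): clear
  edge (5,1)–(6,2): clear
  edge (6,2)–(10,11): clear
  edge (10,11)–(0,10): clear
  edge (0,10)–(0,5): clear
  midpoint (10,31/2) outside
  → clear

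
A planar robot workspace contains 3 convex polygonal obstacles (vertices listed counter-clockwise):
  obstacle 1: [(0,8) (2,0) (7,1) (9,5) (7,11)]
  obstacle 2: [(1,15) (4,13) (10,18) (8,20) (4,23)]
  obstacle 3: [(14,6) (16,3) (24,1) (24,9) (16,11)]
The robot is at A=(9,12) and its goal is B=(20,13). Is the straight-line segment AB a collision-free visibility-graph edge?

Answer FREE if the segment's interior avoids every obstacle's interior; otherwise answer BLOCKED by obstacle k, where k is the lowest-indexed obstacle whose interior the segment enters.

FREE

Obstacle 1 [(0,8) (2,0) (7,1) (9,5) (7,11)]:
  edge (0,8)–(2,0): clear
  edge (2,0)–(7,1): clear
  edge (7,1)–(9,5): clear
  edge (9,5)–(7,11): clear
  edge (7,11)–(0,8): clear
  midpoint (29/2,25/2) outside
  → clear
Obstacle 2 [(1,15) (4,13) (10,18) (8,20) (4,23)]:
  edge (1,15)–(4,13): clear
  edge (4,13)–(10,18): clear
  edge (10,18)–(8,20): clear
  edge (8,20)–(4,23): clear
  edge (4,23)–(1,15): clear
  midpoint (29/2,25/2) outside
  → clear
Obstacle 3 [(14,6) (16,3) (24,1) (24,9) (16,11)]:
  edge (14,6)–(16,3): clear
  edge (16,3)–(24,1): clear
  edge (24,1)–(24,9): clear
  edge (24,9)–(16,11): clear
  edge (16,11)–(14,6): clear
  midpoint (29/2,25/2) outside
  → clear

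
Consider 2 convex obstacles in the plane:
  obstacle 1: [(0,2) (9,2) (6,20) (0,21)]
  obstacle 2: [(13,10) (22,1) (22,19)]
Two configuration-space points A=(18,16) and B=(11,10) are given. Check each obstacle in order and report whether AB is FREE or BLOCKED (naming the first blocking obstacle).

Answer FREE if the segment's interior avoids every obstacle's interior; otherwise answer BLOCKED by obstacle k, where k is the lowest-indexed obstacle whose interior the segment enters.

Obstacle 1 [(0,2) (9,2) (6,20) (0,21)]:
  edge (0,2)–(9,2): clear
  edge (9,2)–(6,20): clear
  edge (6,20)–(0,21): clear
  edge (0,21)–(0,2): clear
  midpoint (29/2,13) outside
  → clear
Obstacle 2 [(13,10) (22,1) (22,19)]:
  edge (13,10)–(22,1): clear
  edge (22,1)–(22,19): clear
  edge (22,19)–(13,10): clear
  midpoint (29/2,13) outside
  → clear

FREE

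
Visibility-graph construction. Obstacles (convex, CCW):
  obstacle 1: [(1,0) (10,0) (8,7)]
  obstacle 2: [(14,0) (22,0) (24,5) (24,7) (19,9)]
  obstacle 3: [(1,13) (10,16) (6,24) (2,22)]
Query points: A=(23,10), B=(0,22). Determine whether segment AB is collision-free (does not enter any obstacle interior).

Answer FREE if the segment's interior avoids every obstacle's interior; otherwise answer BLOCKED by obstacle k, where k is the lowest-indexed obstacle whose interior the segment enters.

BLOCKED by obstacle 3

Obstacle 1 [(1,0) (10,0) (8,7)]:
  edge (1,0)–(10,0): clear
  edge (10,0)–(8,7): clear
  edge (8,7)–(1,0): clear
  midpoint (23/2,16) outside
  → clear
Obstacle 2 [(14,0) (22,0) (24,5) (24,7) (19,9)]:
  edge (14,0)–(22,0): clear
  edge (22,0)–(24,5): clear
  edge (24,5)–(24,7): clear
  edge (24,7)–(19,9): clear
  edge (19,9)–(14,0): clear
  midpoint (23/2,16) outside
  → clear
Obstacle 3 [(1,13) (10,16) (6,24) (2,22)]:
  edge (1,13)–(10,16): clear
  edge (10,16)–(6,24): crosses AB
  edge (6,24)–(2,22): clear
  edge (2,22)–(1,13): crosses AB
  → BLOCKED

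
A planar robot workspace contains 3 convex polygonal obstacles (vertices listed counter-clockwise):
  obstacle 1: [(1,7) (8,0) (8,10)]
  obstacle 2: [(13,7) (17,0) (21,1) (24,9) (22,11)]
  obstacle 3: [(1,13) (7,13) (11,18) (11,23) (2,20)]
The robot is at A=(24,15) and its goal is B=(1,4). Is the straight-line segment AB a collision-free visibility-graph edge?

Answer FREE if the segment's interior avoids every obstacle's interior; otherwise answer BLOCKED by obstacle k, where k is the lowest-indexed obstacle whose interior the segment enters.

BLOCKED by obstacle 1

Obstacle 1 [(1,7) (8,0) (8,10)]:
  edge (1,7)–(8,0): crosses AB
  edge (8,0)–(8,10): crosses AB
  edge (8,10)–(1,7): clear
  → BLOCKED
Obstacle 2 [(13,7) (17,0) (21,1) (24,9) (22,11)]:
  edge (13,7)–(17,0): clear
  edge (17,0)–(21,1): clear
  edge (21,1)–(24,9): clear
  edge (24,9)–(22,11): clear
  edge (22,11)–(13,7): clear
  midpoint (25/2,19/2) outside
  → clear
Obstacle 3 [(1,13) (7,13) (11,18) (11,23) (2,20)]:
  edge (1,13)–(7,13): clear
  edge (7,13)–(11,18): clear
  edge (11,18)–(11,23): clear
  edge (11,23)–(2,20): clear
  edge (2,20)–(1,13): clear
  midpoint (25/2,19/2) outside
  → clear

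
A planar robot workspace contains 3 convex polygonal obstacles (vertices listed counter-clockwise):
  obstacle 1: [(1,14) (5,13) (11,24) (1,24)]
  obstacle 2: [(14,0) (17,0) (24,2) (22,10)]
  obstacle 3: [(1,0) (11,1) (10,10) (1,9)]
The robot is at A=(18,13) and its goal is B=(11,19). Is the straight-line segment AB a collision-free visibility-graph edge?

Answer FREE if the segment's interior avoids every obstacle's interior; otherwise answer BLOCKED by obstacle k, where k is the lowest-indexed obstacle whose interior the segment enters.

FREE

Obstacle 1 [(1,14) (5,13) (11,24) (1,24)]:
  edge (1,14)–(5,13): clear
  edge (5,13)–(11,24): clear
  edge (11,24)–(1,24): clear
  edge (1,24)–(1,14): clear
  midpoint (29/2,16) outside
  → clear
Obstacle 2 [(14,0) (17,0) (24,2) (22,10)]:
  edge (14,0)–(17,0): clear
  edge (17,0)–(24,2): clear
  edge (24,2)–(22,10): clear
  edge (22,10)–(14,0): clear
  midpoint (29/2,16) outside
  → clear
Obstacle 3 [(1,0) (11,1) (10,10) (1,9)]:
  edge (1,0)–(11,1): clear
  edge (11,1)–(10,10): clear
  edge (10,10)–(1,9): clear
  edge (1,9)–(1,0): clear
  midpoint (29/2,16) outside
  → clear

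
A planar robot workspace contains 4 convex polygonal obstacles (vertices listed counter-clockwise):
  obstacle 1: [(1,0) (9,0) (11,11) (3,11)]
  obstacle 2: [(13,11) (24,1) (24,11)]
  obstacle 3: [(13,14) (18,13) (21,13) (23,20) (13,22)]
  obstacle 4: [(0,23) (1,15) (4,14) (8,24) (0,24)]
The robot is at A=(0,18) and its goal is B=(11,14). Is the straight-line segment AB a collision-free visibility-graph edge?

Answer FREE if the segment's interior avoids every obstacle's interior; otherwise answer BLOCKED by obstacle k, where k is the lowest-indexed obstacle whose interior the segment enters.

Obstacle 1 [(1,0) (9,0) (11,11) (3,11)]:
  edge (1,0)–(9,0): clear
  edge (9,0)–(11,11): clear
  edge (11,11)–(3,11): clear
  edge (3,11)–(1,0): clear
  midpoint (11/2,16) outside
  → clear
Obstacle 2 [(13,11) (24,1) (24,11)]:
  edge (13,11)–(24,1): clear
  edge (24,1)–(24,11): clear
  edge (24,11)–(13,11): clear
  midpoint (11/2,16) outside
  → clear
Obstacle 3 [(13,14) (18,13) (21,13) (23,20) (13,22)]:
  edge (13,14)–(18,13): clear
  edge (18,13)–(21,13): clear
  edge (21,13)–(23,20): clear
  edge (23,20)–(13,22): clear
  edge (13,22)–(13,14): clear
  midpoint (11/2,16) outside
  → clear
Obstacle 4 [(0,23) (1,15) (4,14) (8,24) (0,24)]:
  edge (0,23)–(1,15): crosses AB
  edge (1,15)–(4,14): clear
  edge (4,14)–(8,24): crosses AB
  edge (8,24)–(0,24): clear
  edge (0,24)–(0,23): clear
  → BLOCKED

BLOCKED by obstacle 4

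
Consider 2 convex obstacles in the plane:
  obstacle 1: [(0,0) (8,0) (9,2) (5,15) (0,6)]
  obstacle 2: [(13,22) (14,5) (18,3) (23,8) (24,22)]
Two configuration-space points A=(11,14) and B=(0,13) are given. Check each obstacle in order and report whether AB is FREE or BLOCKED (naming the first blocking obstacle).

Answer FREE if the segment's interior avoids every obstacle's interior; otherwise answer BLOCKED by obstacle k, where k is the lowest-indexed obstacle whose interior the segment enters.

Obstacle 1 [(0,0) (8,0) (9,2) (5,15) (0,6)]:
  edge (0,0)–(8,0): clear
  edge (8,0)–(9,2): clear
  edge (9,2)–(5,15): crosses AB
  edge (5,15)–(0,6): crosses AB
  edge (0,6)–(0,0): clear
  → BLOCKED
Obstacle 2 [(13,22) (14,5) (18,3) (23,8) (24,22)]:
  edge (13,22)–(14,5): clear
  edge (14,5)–(18,3): clear
  edge (18,3)–(23,8): clear
  edge (23,8)–(24,22): clear
  edge (24,22)–(13,22): clear
  midpoint (11/2,27/2) outside
  → clear

BLOCKED by obstacle 1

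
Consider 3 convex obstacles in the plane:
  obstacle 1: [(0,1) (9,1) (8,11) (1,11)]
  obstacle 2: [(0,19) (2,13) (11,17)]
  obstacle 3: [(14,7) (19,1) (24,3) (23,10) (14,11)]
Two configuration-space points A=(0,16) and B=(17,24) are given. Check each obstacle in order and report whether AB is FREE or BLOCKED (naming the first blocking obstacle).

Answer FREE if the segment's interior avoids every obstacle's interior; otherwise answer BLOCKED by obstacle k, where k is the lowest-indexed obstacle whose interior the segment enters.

Obstacle 1 [(0,1) (9,1) (8,11) (1,11)]:
  edge (0,1)–(9,1): clear
  edge (9,1)–(8,11): clear
  edge (8,11)–(1,11): clear
  edge (1,11)–(0,1): clear
  midpoint (17/2,20) outside
  → clear
Obstacle 2 [(0,19) (2,13) (11,17)]:
  edge (0,19)–(2,13): crosses AB
  edge (2,13)–(11,17): clear
  edge (11,17)–(0,19): crosses AB
  → BLOCKED
Obstacle 3 [(14,7) (19,1) (24,3) (23,10) (14,11)]:
  edge (14,7)–(19,1): clear
  edge (19,1)–(24,3): clear
  edge (24,3)–(23,10): clear
  edge (23,10)–(14,11): clear
  edge (14,11)–(14,7): clear
  midpoint (17/2,20) outside
  → clear

BLOCKED by obstacle 2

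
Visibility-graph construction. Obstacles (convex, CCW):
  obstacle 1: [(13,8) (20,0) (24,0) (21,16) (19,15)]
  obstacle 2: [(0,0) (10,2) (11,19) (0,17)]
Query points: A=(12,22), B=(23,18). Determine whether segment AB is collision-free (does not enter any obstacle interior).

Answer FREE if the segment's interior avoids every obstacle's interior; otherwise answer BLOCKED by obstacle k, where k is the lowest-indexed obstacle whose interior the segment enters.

Obstacle 1 [(13,8) (20,0) (24,0) (21,16) (19,15)]:
  edge (13,8)–(20,0): clear
  edge (20,0)–(24,0): clear
  edge (24,0)–(21,16): clear
  edge (21,16)–(19,15): clear
  edge (19,15)–(13,8): clear
  midpoint (35/2,20) outside
  → clear
Obstacle 2 [(0,0) (10,2) (11,19) (0,17)]:
  edge (0,0)–(10,2): clear
  edge (10,2)–(11,19): clear
  edge (11,19)–(0,17): clear
  edge (0,17)–(0,0): clear
  midpoint (35/2,20) outside
  → clear

FREE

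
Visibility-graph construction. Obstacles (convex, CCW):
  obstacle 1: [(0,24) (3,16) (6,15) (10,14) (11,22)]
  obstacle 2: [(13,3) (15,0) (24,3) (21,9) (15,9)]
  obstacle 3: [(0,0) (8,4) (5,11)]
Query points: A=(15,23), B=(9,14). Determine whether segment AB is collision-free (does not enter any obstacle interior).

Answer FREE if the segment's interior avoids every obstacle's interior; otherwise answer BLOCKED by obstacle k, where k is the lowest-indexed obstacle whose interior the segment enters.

BLOCKED by obstacle 1

Obstacle 1 [(0,24) (3,16) (6,15) (10,14) (11,22)]:
  edge (0,24)–(3,16): clear
  edge (3,16)–(6,15): clear
  edge (6,15)–(10,14): crosses AB
  edge (10,14)–(11,22): crosses AB
  edge (11,22)–(0,24): clear
  → BLOCKED
Obstacle 2 [(13,3) (15,0) (24,3) (21,9) (15,9)]:
  edge (13,3)–(15,0): clear
  edge (15,0)–(24,3): clear
  edge (24,3)–(21,9): clear
  edge (21,9)–(15,9): clear
  edge (15,9)–(13,3): clear
  midpoint (12,37/2) outside
  → clear
Obstacle 3 [(0,0) (8,4) (5,11)]:
  edge (0,0)–(8,4): clear
  edge (8,4)–(5,11): clear
  edge (5,11)–(0,0): clear
  midpoint (12,37/2) outside
  → clear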